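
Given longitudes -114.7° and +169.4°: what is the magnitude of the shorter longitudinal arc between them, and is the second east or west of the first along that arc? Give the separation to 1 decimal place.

Raw difference: 169.4 − -114.7 = 284.1°.
Normalise into (−180°, 180°]: 284.1° − 360° = -75.9°.
Negative ⇒ the second point lies to the west; separation 75.9°.

75.9° west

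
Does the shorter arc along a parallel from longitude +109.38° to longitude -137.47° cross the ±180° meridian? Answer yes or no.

Yes

Naïve |-137.47 − 109.38| = 246.85° > 180°, so the shorter arc goes the other way round — across 180°.
Signed shortest Δλ = ((-137.47 − 109.38 + 180) mod 360) − 180 = 113.15°.
Going east by 113.15° from +109.38° passes through 180° before reaching -137.47°.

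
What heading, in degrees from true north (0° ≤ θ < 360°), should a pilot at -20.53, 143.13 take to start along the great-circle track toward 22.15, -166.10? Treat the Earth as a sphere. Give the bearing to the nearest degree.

Δλ = -166.10 − 143.13 = -309.23°; wrapped into (−180°, 180°]: 50.77°.
θ = atan2( sin Δλ · cos φ₂ , cos φ₁ · sin φ₂ − sin φ₁ · cos φ₂ · cos Δλ )
  = atan2(0.71745, 0.55851) = 52.100° → normalised to [0°, 360°): 52.100°.

52°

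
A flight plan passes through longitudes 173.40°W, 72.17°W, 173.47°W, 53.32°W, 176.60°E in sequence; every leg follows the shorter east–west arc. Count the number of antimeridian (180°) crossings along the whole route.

Leg 1: -173.40° → -72.17°, shortest Δλ = 101.23° (east) — does not cross 180°.
Leg 2: -72.17° → -173.47°, shortest Δλ = -101.3° (west) — does not cross 180°.
Leg 3: -173.47° → -53.32°, shortest Δλ = 120.15° (east) — does not cross 180°.
Leg 4: -53.32° → +176.60°, shortest Δλ = -130.08° (west) — crosses 180°.
Total crossings: 1.

1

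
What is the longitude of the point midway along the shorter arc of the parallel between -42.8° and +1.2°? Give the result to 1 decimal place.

Signed shortest Δλ from -42.8° to +1.2° is +44.0°.
Midpoint longitude = -42.8° + (+44.0°)/2 = -42.8° + 22.0° = -20.8°.

-20.8°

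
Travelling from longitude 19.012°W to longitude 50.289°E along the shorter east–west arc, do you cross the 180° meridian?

No

Signed shortest Δλ = ((50.289 − -19.012 + 180) mod 360) − 180 = 69.301°.
Going east by 69.301° from -19.012° reaches +50.289° without touching 180°.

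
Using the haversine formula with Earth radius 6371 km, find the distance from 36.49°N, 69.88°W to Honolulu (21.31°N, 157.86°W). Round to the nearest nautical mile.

Δλ = -157.86 − -69.88 = -87.98°.
Δφ = 21.31 − 36.49 = -15.18°.
a = sin²(Δφ/2) + cos φ₁ · cos φ₂ · sin²(Δλ/2) = 0.378742.
c = 2·atan2(√a, √(1−a)) = 1.32584 rad → d = 6371·c ≈ 8446.91 km ≈ 4560.97 nmi.

4561 nmi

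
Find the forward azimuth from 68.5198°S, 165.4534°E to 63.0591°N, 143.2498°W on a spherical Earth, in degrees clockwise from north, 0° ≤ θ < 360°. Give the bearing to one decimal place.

30.9°

Δλ = -143.2498 − 165.4534 = -308.7032°; wrapped into (−180°, 180°]: 51.2968°.
θ = atan2( sin Δλ · cos φ₂ , cos φ₁ · sin φ₂ − sin φ₁ · cos φ₂ · cos Δλ )
  = atan2(0.35357, 0.59006) = 30.931° → normalised to [0°, 360°): 30.931°.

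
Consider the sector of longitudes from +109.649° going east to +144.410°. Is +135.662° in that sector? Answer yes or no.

Band width going east from +109.649° to +144.410°: ((144.410 − 109.649) mod 360) = 34.761°.
Offset of +135.662° east of the west edge: ((135.662 − 109.649) mod 360) = 26.013°.
26.013° ≤ 34.761° ⇒ inside.

Yes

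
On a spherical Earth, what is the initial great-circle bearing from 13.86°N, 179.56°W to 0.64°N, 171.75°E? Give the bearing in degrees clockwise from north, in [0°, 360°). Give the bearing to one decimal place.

213.8°

Δλ = 171.75 − -179.56 = 351.31°; wrapped into (−180°, 180°]: -8.69°.
θ = atan2( sin Δλ · cos φ₂ , cos φ₁ · sin φ₂ − sin φ₁ · cos φ₂ · cos Δλ )
  = atan2(-0.15108, -0.22594) = -146.231° → normalised to [0°, 360°): 213.769°.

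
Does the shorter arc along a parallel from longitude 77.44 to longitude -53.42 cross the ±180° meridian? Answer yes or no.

Signed shortest Δλ = ((-53.42 − 77.44 + 180) mod 360) − 180 = -130.86°.
Going west by 130.86° from +77.44° reaches -53.42° without touching 180°.

No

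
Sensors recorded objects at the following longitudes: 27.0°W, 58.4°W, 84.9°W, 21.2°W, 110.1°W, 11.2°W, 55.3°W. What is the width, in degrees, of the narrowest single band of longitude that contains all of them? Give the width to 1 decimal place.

98.9°

Sort the longitudes: -110.1°, -84.9°, -58.4°, -55.3°, -27.0°, -21.2°, -11.2°.
Eastward gaps between consecutive values (wrapping around): 25.2°, 26.5°, 3.1°, 28.3°, 5.8°, 10.0°, 261.1°.
Largest gap = 261.1° ⇒ minimal covering band is its complement: 360° − 261.1° = 98.9°.
Band runs from -110.1° eastward to -11.2°.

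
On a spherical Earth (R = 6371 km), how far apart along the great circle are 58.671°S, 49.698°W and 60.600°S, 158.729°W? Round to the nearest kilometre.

Δλ = -158.729 − -49.698 = -109.031°.
Δφ = -60.600 − -58.671 = -1.929°.
a = sin²(Δφ/2) + cos φ₁ · cos φ₂ · sin²(Δλ/2) = 0.169522.
c = 2·atan2(√a, √(1−a)) = 0.84870 rad → d = 6371·c ≈ 5407.09 km.

5407 km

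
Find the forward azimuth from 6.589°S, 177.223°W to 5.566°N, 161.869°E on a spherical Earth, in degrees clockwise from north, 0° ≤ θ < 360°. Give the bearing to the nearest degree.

Δλ = 161.869 − -177.223 = 339.092°; wrapped into (−180°, 180°]: -20.908°.
θ = atan2( sin Δλ · cos φ₂ , cos φ₁ · sin φ₂ − sin φ₁ · cos φ₂ · cos Δλ )
  = atan2(-0.35519, 0.20304) = -60.246° → normalised to [0°, 360°): 299.754°.

300°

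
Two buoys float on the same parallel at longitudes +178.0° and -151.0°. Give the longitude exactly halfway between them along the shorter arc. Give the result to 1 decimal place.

Signed shortest Δλ from +178.0° to -151.0° is +31.0°.
Midpoint longitude = +178.0° + (+31.0°)/2 = +178.0° + 15.5° = +193.5°.
Normalise into (−180°, 180°]: -166.5°.
(The naïve average (+178.0 + -151.0)/2 = 13.5° is on the wrong side of the globe.)

-166.5°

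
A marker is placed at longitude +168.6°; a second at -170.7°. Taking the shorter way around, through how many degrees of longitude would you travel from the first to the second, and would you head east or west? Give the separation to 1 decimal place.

Raw difference: -170.7 − 168.6 = -339.3°.
Normalise into (−180°, 180°]: -339.3° + 360° = 20.7°.
Positive ⇒ the second point lies to the east; separation 20.7°.

20.7° east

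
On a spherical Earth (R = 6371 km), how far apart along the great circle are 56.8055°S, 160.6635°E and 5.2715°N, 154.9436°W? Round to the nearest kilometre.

7982 km

Δλ = -154.9436 − 160.6635 = -315.6071°; wrapped into (−180°, 180°]: 44.3929°.
Δφ = 5.2715 − -56.8055 = 62.0770°.
a = sin²(Δφ/2) + cos φ₁ · cos φ₂ · sin²(Δλ/2) = 0.343664.
c = 2·atan2(√a, √(1−a)) = 1.25279 rad → d = 6371·c ≈ 7981.54 km.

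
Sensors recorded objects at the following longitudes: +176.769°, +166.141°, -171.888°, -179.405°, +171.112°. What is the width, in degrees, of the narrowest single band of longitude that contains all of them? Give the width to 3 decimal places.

Sort the longitudes: -179.405°, -171.888°, +166.141°, +171.112°, +176.769°.
Eastward gaps between consecutive values (wrapping around): 7.517°, 338.029°, 4.971°, 5.657°, 3.826°.
Largest gap = 338.029° ⇒ minimal covering band is its complement: 360° − 338.029° = 21.971°.
Band runs from +166.141° eastward to -171.888°, crossing the antimeridian.

21.971°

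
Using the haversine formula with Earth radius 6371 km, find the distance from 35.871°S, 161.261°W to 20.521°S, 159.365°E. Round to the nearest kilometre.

4183 km

Δλ = 159.365 − -161.261 = 320.626°; wrapped into (−180°, 180°]: -39.374°.
Δφ = -20.521 − -35.871 = 15.350°.
a = sin²(Δφ/2) + cos φ₁ · cos φ₂ · sin²(Δλ/2) = 0.103966.
c = 2·atan2(√a, √(1−a)) = 0.65661 rad → d = 6371·c ≈ 4183.23 km.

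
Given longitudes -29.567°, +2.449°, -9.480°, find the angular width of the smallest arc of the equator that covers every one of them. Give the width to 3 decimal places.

32.016°

Sort the longitudes: -29.567°, -9.480°, +2.449°.
Eastward gaps between consecutive values (wrapping around): 20.087°, 11.929°, 327.984°.
Largest gap = 327.984° ⇒ minimal covering band is its complement: 360° − 327.984° = 32.016°.
Band runs from -29.567° eastward to +2.449°.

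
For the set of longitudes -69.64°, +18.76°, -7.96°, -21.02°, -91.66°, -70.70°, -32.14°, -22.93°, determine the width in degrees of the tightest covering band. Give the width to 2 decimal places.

110.42°

Sort the longitudes: -91.66°, -70.70°, -69.64°, -32.14°, -22.93°, -21.02°, -7.96°, +18.76°.
Eastward gaps between consecutive values (wrapping around): 20.96°, 1.06°, 37.50°, 9.21°, 1.91°, 13.06°, 26.72°, 249.58°.
Largest gap = 249.58° ⇒ minimal covering band is its complement: 360° − 249.58° = 110.42°.
Band runs from -91.66° eastward to +18.76°.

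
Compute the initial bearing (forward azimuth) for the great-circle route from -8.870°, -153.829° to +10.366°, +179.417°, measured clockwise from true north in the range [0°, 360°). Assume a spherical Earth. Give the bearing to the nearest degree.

305°

Δλ = 179.417 − -153.829 = 333.246°; wrapped into (−180°, 180°]: -26.754°.
θ = atan2( sin Δλ · cos φ₂ , cos φ₁ · sin φ₂ − sin φ₁ · cos φ₂ · cos Δλ )
  = atan2(-0.44281, 0.31322) = -54.726° → normalised to [0°, 360°): 305.274°.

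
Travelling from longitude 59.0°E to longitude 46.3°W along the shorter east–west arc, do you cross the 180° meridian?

Signed shortest Δλ = ((-46.3 − 59.0 + 180) mod 360) − 180 = -105.3°.
Going west by 105.3° from +59.0° reaches -46.3° without touching 180°.

No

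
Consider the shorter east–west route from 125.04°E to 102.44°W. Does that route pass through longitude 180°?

Yes

Naïve |-102.44 − 125.04| = 227.48° > 180°, so the shorter arc goes the other way round — across 180°.
Signed shortest Δλ = ((-102.44 − 125.04 + 180) mod 360) − 180 = 132.52°.
Going east by 132.52° from +125.04° passes through 180° before reaching -102.44°.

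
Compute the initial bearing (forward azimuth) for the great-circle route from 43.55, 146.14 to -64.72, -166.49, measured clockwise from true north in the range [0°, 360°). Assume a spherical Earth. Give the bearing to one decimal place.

Δλ = -166.49 − 146.14 = -312.63°; wrapped into (−180°, 180°]: 47.37°.
θ = atan2( sin Δλ · cos φ₂ , cos φ₁ · sin φ₂ − sin φ₁ · cos φ₂ · cos Δλ )
  = atan2(0.31419, -0.85463) = 159.815° → normalised to [0°, 360°): 159.815°.

159.8°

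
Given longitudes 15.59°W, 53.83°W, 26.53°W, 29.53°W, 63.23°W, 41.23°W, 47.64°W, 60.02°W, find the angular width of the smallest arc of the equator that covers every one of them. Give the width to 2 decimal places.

47.64°

Sort the longitudes: -63.23°, -60.02°, -53.83°, -47.64°, -41.23°, -29.53°, -26.53°, -15.59°.
Eastward gaps between consecutive values (wrapping around): 3.21°, 6.19°, 6.19°, 6.41°, 11.70°, 3.00°, 10.94°, 312.36°.
Largest gap = 312.36° ⇒ minimal covering band is its complement: 360° − 312.36° = 47.64°.
Band runs from -63.23° eastward to -15.59°.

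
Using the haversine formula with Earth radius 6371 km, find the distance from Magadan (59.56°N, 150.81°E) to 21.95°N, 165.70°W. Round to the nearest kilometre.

Δλ = -165.70 − 150.81 = -316.51°; wrapped into (−180°, 180°]: 43.49°.
Δφ = 21.95 − 59.56 = -37.61°.
a = sin²(Δφ/2) + cos φ₁ · cos φ₂ · sin²(Δλ/2) = 0.168405.
c = 2·atan2(√a, √(1−a)) = 0.84572 rad → d = 6371·c ≈ 5388.10 km.

5388 km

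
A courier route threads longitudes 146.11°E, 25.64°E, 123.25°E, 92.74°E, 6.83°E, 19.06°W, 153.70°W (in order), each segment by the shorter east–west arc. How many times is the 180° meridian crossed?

Leg 1: +146.11° → +25.64°, shortest Δλ = -120.47° (west) — does not cross 180°.
Leg 2: +25.64° → +123.25°, shortest Δλ = 97.61° (east) — does not cross 180°.
Leg 3: +123.25° → +92.74°, shortest Δλ = -30.51° (west) — does not cross 180°.
Leg 4: +92.74° → +6.83°, shortest Δλ = -85.91° (west) — does not cross 180°.
Leg 5: +6.83° → -19.06°, shortest Δλ = -25.89° (west) — does not cross 180°.
Leg 6: -19.06° → -153.70°, shortest Δλ = -134.64° (west) — does not cross 180°.
Total crossings: 0.

0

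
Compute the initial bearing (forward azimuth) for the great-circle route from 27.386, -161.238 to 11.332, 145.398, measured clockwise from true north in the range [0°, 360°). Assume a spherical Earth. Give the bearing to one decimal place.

Δλ = 145.398 − -161.238 = 306.636°; wrapped into (−180°, 180°]: -53.364°.
θ = atan2( sin Δλ · cos φ₂ , cos φ₁ · sin φ₂ − sin φ₁ · cos φ₂ · cos Δλ )
  = atan2(-0.78680, -0.09466) = -96.860° → normalised to [0°, 360°): 263.140°.

263.1°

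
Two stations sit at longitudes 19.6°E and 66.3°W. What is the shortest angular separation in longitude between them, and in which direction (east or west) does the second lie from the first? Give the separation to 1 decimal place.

85.9° west

Raw difference: -66.3 − 19.6 = -85.9°.
Normalise into (−180°, 180°]: -85.9° stays -85.9°.
Negative ⇒ the second point lies to the west; separation 85.9°.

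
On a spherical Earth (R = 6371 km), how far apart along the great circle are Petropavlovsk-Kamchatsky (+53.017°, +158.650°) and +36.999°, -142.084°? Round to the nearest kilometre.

4829 km

Δλ = -142.084 − 158.650 = -300.734°; wrapped into (−180°, 180°]: 59.266°.
Δφ = 36.999 − 53.017 = -16.018°.
a = sin²(Δφ/2) + cos φ₁ · cos φ₂ · sin²(Δλ/2) = 0.136869.
c = 2·atan2(√a, √(1−a)) = 0.75793 rad → d = 6371·c ≈ 4828.76 km.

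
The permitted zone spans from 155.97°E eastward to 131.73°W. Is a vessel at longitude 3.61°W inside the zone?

No

Band width going east from +155.97° to -131.73°: ((-131.73 − 155.97) mod 360) = 72.30°.
Offset of -3.61° east of the west edge: ((-3.61 − 155.97) mod 360) = 200.42°.
200.42° > 72.30° ⇒ outside.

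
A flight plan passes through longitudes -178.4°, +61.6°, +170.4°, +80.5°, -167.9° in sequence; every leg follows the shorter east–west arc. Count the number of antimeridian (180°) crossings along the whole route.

2

Leg 1: -178.4° → +61.6°, shortest Δλ = -120.0° (west) — crosses 180°.
Leg 2: +61.6° → +170.4°, shortest Δλ = 108.8° (east) — does not cross 180°.
Leg 3: +170.4° → +80.5°, shortest Δλ = -89.9° (west) — does not cross 180°.
Leg 4: +80.5° → -167.9°, shortest Δλ = 111.6° (east) — crosses 180°.
Total crossings: 2.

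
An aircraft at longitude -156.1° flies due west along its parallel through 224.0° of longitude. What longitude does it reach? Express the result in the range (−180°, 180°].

Start at -156.1°; shift −224.0° → -380.1°.
-380.1° lies outside (−180°, 180°]; add 360° → -20.1°.

-20.1°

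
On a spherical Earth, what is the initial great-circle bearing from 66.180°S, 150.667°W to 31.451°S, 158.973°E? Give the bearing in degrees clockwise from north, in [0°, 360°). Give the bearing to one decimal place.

Δλ = 158.973 − -150.667 = 309.640°; wrapped into (−180°, 180°]: -50.360°.
θ = atan2( sin Δλ · cos φ₂ , cos φ₁ · sin φ₂ − sin φ₁ · cos φ₂ · cos Δλ )
  = atan2(-0.65693, 0.28715) = -66.389° → normalised to [0°, 360°): 293.611°.

293.6°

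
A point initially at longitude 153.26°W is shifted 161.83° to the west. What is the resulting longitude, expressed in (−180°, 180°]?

44.91°E

Start at -153.26°; shift −161.83° → -315.09°.
-315.09° lies outside (−180°, 180°]; add 360° → +44.91°.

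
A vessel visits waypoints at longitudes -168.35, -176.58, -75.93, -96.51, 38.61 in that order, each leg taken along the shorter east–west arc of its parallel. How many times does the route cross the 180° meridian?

0

Leg 1: -168.35° → -176.58°, shortest Δλ = -8.23° (west) — does not cross 180°.
Leg 2: -176.58° → -75.93°, shortest Δλ = 100.65° (east) — does not cross 180°.
Leg 3: -75.93° → -96.51°, shortest Δλ = -20.58° (west) — does not cross 180°.
Leg 4: -96.51° → +38.61°, shortest Δλ = 135.12° (east) — does not cross 180°.
Total crossings: 0.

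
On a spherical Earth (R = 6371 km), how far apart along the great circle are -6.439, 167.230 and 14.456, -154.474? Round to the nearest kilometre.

Δλ = -154.474 − 167.230 = -321.704°; wrapped into (−180°, 180°]: 38.296°.
Δφ = 14.456 − -6.439 = 20.895°.
a = sin²(Δφ/2) + cos φ₁ · cos φ₂ · sin²(Δλ/2) = 0.136409.
c = 2·atan2(√a, √(1−a)) = 0.75659 rad → d = 6371·c ≈ 4820.22 km.

4820 km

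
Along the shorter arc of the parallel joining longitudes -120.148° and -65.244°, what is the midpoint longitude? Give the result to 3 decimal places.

-92.696°

Signed shortest Δλ from -120.148° to -65.244° is +54.904°.
Midpoint longitude = -120.148° + (+54.904°)/2 = -120.148° + 27.452° = -92.696°.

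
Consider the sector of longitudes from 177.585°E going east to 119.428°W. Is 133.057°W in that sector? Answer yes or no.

Yes

Band width going east from +177.585° to -119.428°: ((-119.428 − 177.585) mod 360) = 62.987°.
Offset of -133.057° east of the west edge: ((-133.057 − 177.585) mod 360) = 49.358°.
49.358° ≤ 62.987° ⇒ inside.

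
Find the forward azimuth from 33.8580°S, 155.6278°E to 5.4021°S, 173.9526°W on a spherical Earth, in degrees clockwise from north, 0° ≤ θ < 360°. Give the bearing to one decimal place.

Δλ = -173.9526 − 155.6278 = -329.5804°; wrapped into (−180°, 180°]: 30.4196°.
θ = atan2( sin Δλ · cos φ₂ , cos φ₁ · sin φ₂ − sin φ₁ · cos φ₂ · cos Δλ )
  = atan2(0.50408, 0.40013) = 51.558° → normalised to [0°, 360°): 51.558°.

51.6°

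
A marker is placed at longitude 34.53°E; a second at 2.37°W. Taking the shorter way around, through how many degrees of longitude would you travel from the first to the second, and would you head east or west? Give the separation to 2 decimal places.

36.90° west

Raw difference: -2.37 − 34.53 = -36.9°.
Normalise into (−180°, 180°]: -36.9° stays -36.9°.
Negative ⇒ the second point lies to the west; separation 36.90°.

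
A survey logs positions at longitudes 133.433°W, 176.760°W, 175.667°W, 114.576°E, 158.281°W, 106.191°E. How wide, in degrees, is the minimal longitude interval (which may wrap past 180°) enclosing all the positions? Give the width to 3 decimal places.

120.376°

Sort the longitudes: -176.760°, -175.667°, -158.281°, -133.433°, +106.191°, +114.576°.
Eastward gaps between consecutive values (wrapping around): 1.093°, 17.386°, 24.848°, 239.624°, 8.385°, 68.664°.
Largest gap = 239.624° ⇒ minimal covering band is its complement: 360° − 239.624° = 120.376°.
Band runs from +106.191° eastward to -133.433°, crossing the antimeridian.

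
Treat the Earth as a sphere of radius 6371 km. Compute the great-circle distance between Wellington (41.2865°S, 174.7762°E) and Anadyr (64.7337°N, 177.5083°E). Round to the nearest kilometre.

11791 km

Δλ = 177.5083 − 174.7762 = 2.7321°.
Δφ = 64.7337 − -41.2865 = 106.0202°.
a = sin²(Δφ/2) + cos φ₁ · cos φ₂ · sin²(Δλ/2) = 0.638170.
c = 2·atan2(√a, √(1−a)) = 1.85078 rad → d = 6371·c ≈ 11791.32 km.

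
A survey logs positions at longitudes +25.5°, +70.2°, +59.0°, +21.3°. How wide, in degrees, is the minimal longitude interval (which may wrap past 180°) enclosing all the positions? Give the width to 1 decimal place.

48.9°

Sort the longitudes: +21.3°, +25.5°, +59.0°, +70.2°.
Eastward gaps between consecutive values (wrapping around): 4.2°, 33.5°, 11.2°, 311.1°.
Largest gap = 311.1° ⇒ minimal covering band is its complement: 360° − 311.1° = 48.9°.
Band runs from +21.3° eastward to +70.2°.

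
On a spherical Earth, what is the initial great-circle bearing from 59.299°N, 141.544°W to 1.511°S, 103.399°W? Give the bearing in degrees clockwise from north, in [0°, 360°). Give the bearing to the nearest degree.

138°

Δλ = -103.399 − -141.544 = 38.145°.
θ = atan2( sin Δλ · cos φ₂ , cos φ₁ · sin φ₂ − sin φ₁ · cos φ₂ · cos Δλ )
  = atan2(0.61744, -0.68945) = 138.154° → normalised to [0°, 360°): 138.154°.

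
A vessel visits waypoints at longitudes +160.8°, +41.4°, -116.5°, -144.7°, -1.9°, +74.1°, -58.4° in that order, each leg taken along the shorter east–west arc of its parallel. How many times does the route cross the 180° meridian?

Leg 1: +160.8° → +41.4°, shortest Δλ = -119.4° (west) — does not cross 180°.
Leg 2: +41.4° → -116.5°, shortest Δλ = -157.9° (west) — does not cross 180°.
Leg 3: -116.5° → -144.7°, shortest Δλ = -28.2° (west) — does not cross 180°.
Leg 4: -144.7° → -1.9°, shortest Δλ = 142.8° (east) — does not cross 180°.
Leg 5: -1.9° → +74.1°, shortest Δλ = 76.0° (east) — does not cross 180°.
Leg 6: +74.1° → -58.4°, shortest Δλ = -132.5° (west) — does not cross 180°.
Total crossings: 0.

0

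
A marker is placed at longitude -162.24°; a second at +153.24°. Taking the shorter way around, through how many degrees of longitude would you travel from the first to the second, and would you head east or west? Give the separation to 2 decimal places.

Raw difference: 153.24 − -162.24 = 315.48°.
Normalise into (−180°, 180°]: 315.48° − 360° = -44.52°.
Negative ⇒ the second point lies to the west; separation 44.52°.

44.52° west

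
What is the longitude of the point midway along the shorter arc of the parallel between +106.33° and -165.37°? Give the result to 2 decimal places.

+150.48°

Signed shortest Δλ from +106.33° to -165.37° is +88.30°.
Midpoint longitude = +106.33° + (+88.30°)/2 = +106.33° + 44.15° = +150.48°.
(The naïve average (+106.33 + -165.37)/2 = -29.52° is on the wrong side of the globe.)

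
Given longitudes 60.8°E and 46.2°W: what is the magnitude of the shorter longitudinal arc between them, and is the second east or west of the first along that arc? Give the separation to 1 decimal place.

107.0° west

Raw difference: -46.2 − 60.8 = -107.0°.
Normalise into (−180°, 180°]: -107.0° stays -107.0°.
Negative ⇒ the second point lies to the west; separation 107.0°.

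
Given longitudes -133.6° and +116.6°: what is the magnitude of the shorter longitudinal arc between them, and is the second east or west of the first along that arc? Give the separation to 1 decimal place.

109.8° west

Raw difference: 116.6 − -133.6 = 250.2°.
Normalise into (−180°, 180°]: 250.2° − 360° = -109.8°.
Negative ⇒ the second point lies to the west; separation 109.8°.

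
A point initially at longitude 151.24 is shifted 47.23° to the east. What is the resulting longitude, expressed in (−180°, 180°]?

-161.53°

Start at +151.24°; shift +47.23° → +198.47°.
+198.47° lies outside (−180°, 180°]; subtract 360° → -161.53°.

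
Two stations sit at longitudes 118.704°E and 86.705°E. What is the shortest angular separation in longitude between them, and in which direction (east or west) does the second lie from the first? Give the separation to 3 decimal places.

31.999° west

Raw difference: 86.705 − 118.704 = -31.999°.
Normalise into (−180°, 180°]: -31.999° stays -31.999°.
Negative ⇒ the second point lies to the west; separation 31.999°.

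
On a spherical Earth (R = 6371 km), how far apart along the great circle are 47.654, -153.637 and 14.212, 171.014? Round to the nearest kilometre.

4941 km

Δλ = 171.014 − -153.637 = 324.651°; wrapped into (−180°, 180°]: -35.349°.
Δφ = 14.212 − 47.654 = -33.442°.
a = sin²(Δφ/2) + cos φ₁ · cos φ₂ · sin²(Δλ/2) = 0.142970.
c = 2·atan2(√a, √(1−a)) = 0.77551 rad → d = 6371·c ≈ 4940.80 km.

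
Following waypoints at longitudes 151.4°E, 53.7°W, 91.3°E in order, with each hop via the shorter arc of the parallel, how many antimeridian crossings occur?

Leg 1: +151.4° → -53.7°, shortest Δλ = 154.9° (east) — crosses 180°.
Leg 2: -53.7° → +91.3°, shortest Δλ = 145.0° (east) — does not cross 180°.
Total crossings: 1.

1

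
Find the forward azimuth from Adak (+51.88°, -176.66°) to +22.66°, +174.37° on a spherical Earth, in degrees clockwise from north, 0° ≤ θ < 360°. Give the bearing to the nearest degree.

197°

Δλ = 174.37 − -176.66 = 351.03°; wrapped into (−180°, 180°]: -8.97°.
θ = atan2( sin Δλ · cos φ₂ , cos φ₁ · sin φ₂ − sin φ₁ · cos φ₂ · cos Δλ )
  = atan2(-0.14388, -0.47929) = -163.290° → normalised to [0°, 360°): 196.710°.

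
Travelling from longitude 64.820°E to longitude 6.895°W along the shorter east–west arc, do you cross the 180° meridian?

No

Signed shortest Δλ = ((-6.895 − 64.820 + 180) mod 360) − 180 = -71.715°.
Going west by 71.715° from +64.820° reaches -6.895° without touching 180°.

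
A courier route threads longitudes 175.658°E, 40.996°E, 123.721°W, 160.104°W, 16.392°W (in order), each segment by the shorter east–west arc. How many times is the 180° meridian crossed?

Leg 1: +175.658° → +40.996°, shortest Δλ = -134.662° (west) — does not cross 180°.
Leg 2: +40.996° → -123.721°, shortest Δλ = -164.717° (west) — does not cross 180°.
Leg 3: -123.721° → -160.104°, shortest Δλ = -36.383° (west) — does not cross 180°.
Leg 4: -160.104° → -16.392°, shortest Δλ = 143.712° (east) — does not cross 180°.
Total crossings: 0.

0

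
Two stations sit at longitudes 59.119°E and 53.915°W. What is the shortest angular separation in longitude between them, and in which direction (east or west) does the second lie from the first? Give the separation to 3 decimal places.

113.034° west

Raw difference: -53.915 − 59.119 = -113.034°.
Normalise into (−180°, 180°]: -113.034° stays -113.034°.
Negative ⇒ the second point lies to the west; separation 113.034°.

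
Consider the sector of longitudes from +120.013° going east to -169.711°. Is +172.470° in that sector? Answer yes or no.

Yes

Band width going east from +120.013° to -169.711°: ((-169.711 − 120.013) mod 360) = 70.276°.
Offset of +172.470° east of the west edge: ((172.470 − 120.013) mod 360) = 52.457°.
52.457° ≤ 70.276° ⇒ inside.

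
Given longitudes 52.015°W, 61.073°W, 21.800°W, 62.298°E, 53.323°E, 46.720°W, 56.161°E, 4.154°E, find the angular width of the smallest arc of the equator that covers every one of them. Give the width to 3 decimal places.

Sort the longitudes: -61.073°, -52.015°, -46.720°, -21.800°, +4.154°, +53.323°, +56.161°, +62.298°.
Eastward gaps between consecutive values (wrapping around): 9.058°, 5.295°, 24.920°, 25.954°, 49.169°, 2.838°, 6.137°, 236.629°.
Largest gap = 236.629° ⇒ minimal covering band is its complement: 360° − 236.629° = 123.371°.
Band runs from -61.073° eastward to +62.298°.

123.371°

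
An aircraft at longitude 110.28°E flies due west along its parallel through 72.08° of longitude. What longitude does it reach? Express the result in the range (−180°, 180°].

38.20°E

Start at +110.28°; shift −72.08° → +38.20°.
+38.20° already lies in (−180°, 180°].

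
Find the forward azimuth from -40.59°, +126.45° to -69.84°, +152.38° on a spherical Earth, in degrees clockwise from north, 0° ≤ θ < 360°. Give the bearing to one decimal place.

163.6°

Δλ = 152.38 − 126.45 = 25.93°.
θ = atan2( sin Δλ · cos φ₂ , cos φ₁ · sin φ₂ − sin φ₁ · cos φ₂ · cos Δλ )
  = atan2(0.15070, -0.51120) = 163.574° → normalised to [0°, 360°): 163.574°.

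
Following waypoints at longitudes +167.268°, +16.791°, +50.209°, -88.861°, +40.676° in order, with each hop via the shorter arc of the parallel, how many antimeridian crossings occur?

0

Leg 1: +167.268° → +16.791°, shortest Δλ = -150.477° (west) — does not cross 180°.
Leg 2: +16.791° → +50.209°, shortest Δλ = 33.418° (east) — does not cross 180°.
Leg 3: +50.209° → -88.861°, shortest Δλ = -139.07° (west) — does not cross 180°.
Leg 4: -88.861° → +40.676°, shortest Δλ = 129.537° (east) — does not cross 180°.
Total crossings: 0.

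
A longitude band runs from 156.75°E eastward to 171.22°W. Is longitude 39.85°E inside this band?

Band width going east from +156.75° to -171.22°: ((-171.22 − 156.75) mod 360) = 32.03°.
Offset of +39.85° east of the west edge: ((39.85 − 156.75) mod 360) = 243.10°.
243.10° > 32.03° ⇒ outside.

No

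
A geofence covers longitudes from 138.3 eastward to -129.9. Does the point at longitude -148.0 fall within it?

Yes

Band width going east from +138.3° to -129.9°: ((-129.9 − 138.3) mod 360) = 91.8°.
Offset of -148.0° east of the west edge: ((-148.0 − 138.3) mod 360) = 73.7°.
73.7° ≤ 91.8° ⇒ inside.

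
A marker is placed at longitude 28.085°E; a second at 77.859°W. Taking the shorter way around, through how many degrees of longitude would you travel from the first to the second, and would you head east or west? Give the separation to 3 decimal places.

Raw difference: -77.859 − 28.085 = -105.944°.
Normalise into (−180°, 180°]: -105.944° stays -105.944°.
Negative ⇒ the second point lies to the west; separation 105.944°.

105.944° west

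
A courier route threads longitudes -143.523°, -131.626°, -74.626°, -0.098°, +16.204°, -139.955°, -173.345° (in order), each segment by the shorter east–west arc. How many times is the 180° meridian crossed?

0

Leg 1: -143.523° → -131.626°, shortest Δλ = 11.897° (east) — does not cross 180°.
Leg 2: -131.626° → -74.626°, shortest Δλ = 57.0° (east) — does not cross 180°.
Leg 3: -74.626° → -0.098°, shortest Δλ = 74.528° (east) — does not cross 180°.
Leg 4: -0.098° → +16.204°, shortest Δλ = 16.302° (east) — does not cross 180°.
Leg 5: +16.204° → -139.955°, shortest Δλ = -156.159° (west) — does not cross 180°.
Leg 6: -139.955° → -173.345°, shortest Δλ = -33.39° (west) — does not cross 180°.
Total crossings: 0.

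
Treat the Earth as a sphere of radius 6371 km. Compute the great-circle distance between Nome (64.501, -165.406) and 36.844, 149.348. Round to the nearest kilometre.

Δλ = 149.348 − -165.406 = 314.754°; wrapped into (−180°, 180°]: -45.246°.
Δφ = 36.844 − 64.501 = -27.657°.
a = sin²(Δφ/2) + cos φ₁ · cos φ₂ · sin²(Δλ/2) = 0.108106.
c = 2·atan2(√a, √(1−a)) = 0.67005 rad → d = 6371·c ≈ 4268.91 km.

4269 km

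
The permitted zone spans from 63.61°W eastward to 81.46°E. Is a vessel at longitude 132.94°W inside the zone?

Band width going east from -63.61° to +81.46°: ((81.46 − -63.61) mod 360) = 145.07°.
Offset of -132.94° east of the west edge: ((-132.94 − -63.61) mod 360) = 290.67°.
290.67° > 145.07° ⇒ outside.

No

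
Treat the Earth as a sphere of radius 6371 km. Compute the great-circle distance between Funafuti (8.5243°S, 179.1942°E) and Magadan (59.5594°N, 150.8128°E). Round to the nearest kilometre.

7979 km

Δλ = 150.8128 − 179.1942 = -28.3814°.
Δφ = 59.5594 − -8.5243 = 68.0837°.
a = sin²(Δφ/2) + cos φ₁ · cos φ₂ · sin²(Δλ/2) = 0.343486.
c = 2·atan2(√a, √(1−a)) = 1.25242 rad → d = 6371·c ≈ 7979.15 km.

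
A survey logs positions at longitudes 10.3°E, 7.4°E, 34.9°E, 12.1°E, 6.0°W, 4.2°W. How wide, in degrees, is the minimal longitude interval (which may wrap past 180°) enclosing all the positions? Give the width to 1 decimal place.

40.9°

Sort the longitudes: -6.0°, -4.2°, +7.4°, +10.3°, +12.1°, +34.9°.
Eastward gaps between consecutive values (wrapping around): 1.8°, 11.6°, 2.9°, 1.8°, 22.8°, 319.1°.
Largest gap = 319.1° ⇒ minimal covering band is its complement: 360° − 319.1° = 40.9°.
Band runs from -6.0° eastward to +34.9°.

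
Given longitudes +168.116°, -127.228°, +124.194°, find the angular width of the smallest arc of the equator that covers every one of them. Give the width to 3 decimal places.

108.578°

Sort the longitudes: -127.228°, +124.194°, +168.116°.
Eastward gaps between consecutive values (wrapping around): 251.422°, 43.922°, 64.656°.
Largest gap = 251.422° ⇒ minimal covering band is its complement: 360° − 251.422° = 108.578°.
Band runs from +124.194° eastward to -127.228°, crossing the antimeridian.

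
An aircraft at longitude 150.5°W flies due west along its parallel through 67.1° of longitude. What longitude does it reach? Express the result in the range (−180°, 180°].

142.4°E

Start at -150.5°; shift −67.1° → -217.6°.
-217.6° lies outside (−180°, 180°]; add 360° → +142.4°.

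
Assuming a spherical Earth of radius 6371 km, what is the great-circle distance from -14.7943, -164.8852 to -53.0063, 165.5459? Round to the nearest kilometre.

4978 km

Δλ = 165.5459 − -164.8852 = 330.4311°; wrapped into (−180°, 180°]: -29.5689°.
Δφ = -53.0063 − -14.7943 = -38.2120°.
a = sin²(Δφ/2) + cos φ₁ · cos φ₂ · sin²(Δλ/2) = 0.145021.
c = 2·atan2(√a, √(1−a)) = 0.78136 rad → d = 6371·c ≈ 4978.03 km.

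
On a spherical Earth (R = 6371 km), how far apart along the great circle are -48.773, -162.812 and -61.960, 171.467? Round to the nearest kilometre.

Δλ = 171.467 − -162.812 = 334.279°; wrapped into (−180°, 180°]: -25.721°.
Δφ = -61.960 − -48.773 = -13.187°.
a = sin²(Δφ/2) + cos φ₁ · cos φ₂ · sin²(Δλ/2) = 0.028533.
c = 2·atan2(√a, √(1−a)) = 0.33946 rad → d = 6371·c ≈ 2162.71 km.

2163 km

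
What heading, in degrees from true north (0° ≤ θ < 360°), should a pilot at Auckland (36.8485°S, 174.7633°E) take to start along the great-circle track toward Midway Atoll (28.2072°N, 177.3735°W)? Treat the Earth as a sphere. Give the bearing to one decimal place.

7.6°

Δλ = -177.3735 − 174.7633 = -352.1368°; wrapped into (−180°, 180°]: 7.8632°.
θ = atan2( sin Δλ · cos φ₂ , cos φ₁ · sin φ₂ − sin φ₁ · cos φ₂ · cos Δλ )
  = atan2(0.12056, 0.90175) = 7.615° → normalised to [0°, 360°): 7.615°.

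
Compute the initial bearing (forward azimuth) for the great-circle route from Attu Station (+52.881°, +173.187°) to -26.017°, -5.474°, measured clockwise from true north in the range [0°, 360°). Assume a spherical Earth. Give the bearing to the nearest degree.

Δλ = -5.474 − 173.187 = -178.661°.
θ = atan2( sin Δλ · cos φ₂ , cos φ₁ · sin φ₂ − sin φ₁ · cos φ₂ · cos Δλ )
  = atan2(-0.02100, 0.45168) = -2.662° → normalised to [0°, 360°): 357.338°.

357°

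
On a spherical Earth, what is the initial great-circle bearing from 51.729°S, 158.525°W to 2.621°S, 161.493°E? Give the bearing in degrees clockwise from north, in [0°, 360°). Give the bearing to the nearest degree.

312°

Δλ = 161.493 − -158.525 = 320.018°; wrapped into (−180°, 180°]: -39.982°.
θ = atan2( sin Δλ · cos φ₂ , cos φ₁ · sin φ₂ − sin φ₁ · cos φ₂ · cos Δλ )
  = atan2(-0.64187, 0.57262) = -48.264° → normalised to [0°, 360°): 311.736°.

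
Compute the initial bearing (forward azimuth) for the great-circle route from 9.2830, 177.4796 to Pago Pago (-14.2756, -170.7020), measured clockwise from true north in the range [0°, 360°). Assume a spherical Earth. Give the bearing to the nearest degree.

153°

Δλ = -170.7020 − 177.4796 = -348.1816°; wrapped into (−180°, 180°]: 11.8184°.
θ = atan2( sin Δλ · cos φ₂ , cos φ₁ · sin φ₂ − sin φ₁ · cos φ₂ · cos Δλ )
  = atan2(0.19849, -0.39637) = 153.400° → normalised to [0°, 360°): 153.400°.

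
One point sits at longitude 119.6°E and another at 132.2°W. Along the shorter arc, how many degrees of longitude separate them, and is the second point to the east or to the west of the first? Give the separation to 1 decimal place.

108.2° east

Raw difference: -132.2 − 119.6 = -251.8°.
Normalise into (−180°, 180°]: -251.8° + 360° = 108.2°.
Positive ⇒ the second point lies to the east; separation 108.2°.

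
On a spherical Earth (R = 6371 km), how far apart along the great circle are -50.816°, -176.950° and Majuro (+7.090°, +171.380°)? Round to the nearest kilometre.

Δλ = 171.380 − -176.950 = 348.330°; wrapped into (−180°, 180°]: -11.670°.
Δφ = 7.090 − -50.816 = 57.906°.
a = sin²(Δφ/2) + cos φ₁ · cos φ₂ · sin²(Δλ/2) = 0.240825.
c = 2·atan2(√a, √(1−a)) = 1.02588 rad → d = 6371·c ≈ 6535.86 km.

6536 km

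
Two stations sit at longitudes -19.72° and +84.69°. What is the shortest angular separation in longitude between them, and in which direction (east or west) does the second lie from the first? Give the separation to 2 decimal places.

Raw difference: 84.69 − -19.72 = 104.41°.
Normalise into (−180°, 180°]: 104.41° stays 104.41°.
Positive ⇒ the second point lies to the east; separation 104.41°.

104.41° east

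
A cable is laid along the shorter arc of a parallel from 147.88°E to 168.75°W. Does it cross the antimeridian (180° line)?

Naïve |-168.75 − 147.88| = 316.63° > 180°, so the shorter arc goes the other way round — across 180°.
Signed shortest Δλ = ((-168.75 − 147.88 + 180) mod 360) − 180 = 43.37°.
Going east by 43.37° from +147.88° passes through 180° before reaching -168.75°.

Yes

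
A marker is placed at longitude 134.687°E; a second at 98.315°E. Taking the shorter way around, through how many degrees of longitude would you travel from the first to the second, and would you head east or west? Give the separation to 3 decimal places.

Raw difference: 98.315 − 134.687 = -36.372°.
Normalise into (−180°, 180°]: -36.372° stays -36.372°.
Negative ⇒ the second point lies to the west; separation 36.372°.

36.372° west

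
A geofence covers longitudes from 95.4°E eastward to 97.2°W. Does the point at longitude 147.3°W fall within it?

Yes

Band width going east from +95.4° to -97.2°: ((-97.2 − 95.4) mod 360) = 167.4°.
Offset of -147.3° east of the west edge: ((-147.3 − 95.4) mod 360) = 117.3°.
117.3° ≤ 167.4° ⇒ inside.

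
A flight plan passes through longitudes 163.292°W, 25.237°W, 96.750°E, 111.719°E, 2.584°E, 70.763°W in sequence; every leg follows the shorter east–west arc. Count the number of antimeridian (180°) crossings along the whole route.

0

Leg 1: -163.292° → -25.237°, shortest Δλ = 138.055° (east) — does not cross 180°.
Leg 2: -25.237° → +96.750°, shortest Δλ = 121.987° (east) — does not cross 180°.
Leg 3: +96.750° → +111.719°, shortest Δλ = 14.969° (east) — does not cross 180°.
Leg 4: +111.719° → +2.584°, shortest Δλ = -109.135° (west) — does not cross 180°.
Leg 5: +2.584° → -70.763°, shortest Δλ = -73.347° (west) — does not cross 180°.
Total crossings: 0.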